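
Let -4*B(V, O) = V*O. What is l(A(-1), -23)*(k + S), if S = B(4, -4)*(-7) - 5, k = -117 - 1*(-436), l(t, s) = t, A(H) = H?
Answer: -286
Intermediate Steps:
B(V, O) = -O*V/4 (B(V, O) = -V*O/4 = -O*V/4)
k = 319 (k = -117 + 436 = 319)
S = -33 (S = -1/4*(-4)*4*(-7) - 5 = 4*(-7) - 5 = -28 - 5 = -33)
l(A(-1), -23)*(k + S) = -(319 - 33) = -1*286 = -286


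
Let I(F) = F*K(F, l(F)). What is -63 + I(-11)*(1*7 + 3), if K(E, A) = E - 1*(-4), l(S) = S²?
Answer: 707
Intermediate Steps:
K(E, A) = 4 + E (K(E, A) = E + 4 = 4 + E)
I(F) = F*(4 + F)
-63 + I(-11)*(1*7 + 3) = -63 + (-11*(4 - 11))*(1*7 + 3) = -63 + (-11*(-7))*(7 + 3) = -63 + 77*10 = -63 + 770 = 707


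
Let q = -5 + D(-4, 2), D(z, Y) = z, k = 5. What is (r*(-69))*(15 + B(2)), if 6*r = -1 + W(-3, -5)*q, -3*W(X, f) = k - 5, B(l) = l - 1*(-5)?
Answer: 253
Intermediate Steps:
B(l) = 5 + l (B(l) = l + 5 = 5 + l)
q = -9 (q = -5 - 4 = -9)
W(X, f) = 0 (W(X, f) = -(5 - 5)/3 = -⅓*0 = 0)
r = -⅙ (r = (-1 + 0*(-9))/6 = (-1 + 0)/6 = (⅙)*(-1) = -⅙ ≈ -0.16667)
(r*(-69))*(15 + B(2)) = (-⅙*(-69))*(15 + (5 + 2)) = 23*(15 + 7)/2 = (23/2)*22 = 253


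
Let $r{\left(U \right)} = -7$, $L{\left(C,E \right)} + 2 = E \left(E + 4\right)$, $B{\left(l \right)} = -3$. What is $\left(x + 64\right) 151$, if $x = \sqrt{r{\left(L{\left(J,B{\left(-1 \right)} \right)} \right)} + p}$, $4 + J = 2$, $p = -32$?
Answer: $9664 + 151 i \sqrt{39} \approx 9664.0 + 943.0 i$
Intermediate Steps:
$J = -2$ ($J = -4 + 2 = -2$)
$L{\left(C,E \right)} = -2 + E \left(4 + E\right)$ ($L{\left(C,E \right)} = -2 + E \left(E + 4\right) = -2 + E \left(4 + E\right)$)
$x = i \sqrt{39}$ ($x = \sqrt{-7 - 32} = \sqrt{-39} = i \sqrt{39} \approx 6.245 i$)
$\left(x + 64\right) 151 = \left(i \sqrt{39} + 64\right) 151 = \left(64 + i \sqrt{39}\right) 151 = 9664 + 151 i \sqrt{39}$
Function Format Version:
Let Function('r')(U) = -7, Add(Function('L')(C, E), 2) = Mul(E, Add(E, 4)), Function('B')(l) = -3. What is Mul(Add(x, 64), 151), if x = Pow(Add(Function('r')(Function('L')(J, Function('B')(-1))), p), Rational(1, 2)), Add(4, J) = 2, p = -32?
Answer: Add(9664, Mul(151, I, Pow(39, Rational(1, 2)))) ≈ Add(9664.0, Mul(943.00, I))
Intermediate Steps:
J = -2 (J = Add(-4, 2) = -2)
Function('L')(C, E) = Add(-2, Mul(E, Add(4, E))) (Function('L')(C, E) = Add(-2, Mul(E, Add(E, 4))) = Add(-2, Mul(E, Add(4, E))))
x = Mul(I, Pow(39, Rational(1, 2))) (x = Pow(Add(-7, -32), Rational(1, 2)) = Pow(-39, Rational(1, 2)) = Mul(I, Pow(39, Rational(1, 2))) ≈ Mul(6.2450, I))
Mul(Add(x, 64), 151) = Mul(Add(Mul(I, Pow(39, Rational(1, 2))), 64), 151) = Mul(Add(64, Mul(I, Pow(39, Rational(1, 2)))), 151) = Add(9664, Mul(151, I, Pow(39, Rational(1, 2))))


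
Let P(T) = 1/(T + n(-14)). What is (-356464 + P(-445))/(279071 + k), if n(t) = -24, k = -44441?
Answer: -2116223/1392930 ≈ -1.5193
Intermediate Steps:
P(T) = 1/(-24 + T) (P(T) = 1/(T - 24) = 1/(-24 + T))
(-356464 + P(-445))/(279071 + k) = (-356464 + 1/(-24 - 445))/(279071 - 44441) = (-356464 + 1/(-469))/234630 = (-356464 - 1/469)*(1/234630) = -167181617/469*1/234630 = -2116223/1392930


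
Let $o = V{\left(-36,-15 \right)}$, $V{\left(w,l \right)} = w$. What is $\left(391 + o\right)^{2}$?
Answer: $126025$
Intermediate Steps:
$o = -36$
$\left(391 + o\right)^{2} = \left(391 - 36\right)^{2} = 355^{2} = 126025$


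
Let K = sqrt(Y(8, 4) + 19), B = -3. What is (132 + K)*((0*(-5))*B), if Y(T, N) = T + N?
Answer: 0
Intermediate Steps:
Y(T, N) = N + T
K = sqrt(31) (K = sqrt((4 + 8) + 19) = sqrt(12 + 19) = sqrt(31) ≈ 5.5678)
(132 + K)*((0*(-5))*B) = (132 + sqrt(31))*((0*(-5))*(-3)) = (132 + sqrt(31))*(0*(-3)) = (132 + sqrt(31))*0 = 0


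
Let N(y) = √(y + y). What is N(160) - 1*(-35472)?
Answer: 35472 + 8*√5 ≈ 35490.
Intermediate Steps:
N(y) = √2*√y (N(y) = √(2*y) = √2*√y)
N(160) - 1*(-35472) = √2*√160 - 1*(-35472) = √2*(4*√10) + 35472 = 8*√5 + 35472 = 35472 + 8*√5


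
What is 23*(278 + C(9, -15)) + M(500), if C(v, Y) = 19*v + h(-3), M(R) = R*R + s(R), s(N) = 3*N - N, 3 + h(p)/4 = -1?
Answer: 260959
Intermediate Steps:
h(p) = -16 (h(p) = -12 + 4*(-1) = -12 - 4 = -16)
s(N) = 2*N
M(R) = R² + 2*R (M(R) = R*R + 2*R = R² + 2*R)
C(v, Y) = -16 + 19*v (C(v, Y) = 19*v - 16 = -16 + 19*v)
23*(278 + C(9, -15)) + M(500) = 23*(278 + (-16 + 19*9)) + 500*(2 + 500) = 23*(278 + (-16 + 171)) + 500*502 = 23*(278 + 155) + 251000 = 23*433 + 251000 = 9959 + 251000 = 260959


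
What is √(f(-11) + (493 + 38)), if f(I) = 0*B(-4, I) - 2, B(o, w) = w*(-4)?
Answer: 23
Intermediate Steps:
B(o, w) = -4*w
f(I) = -2 (f(I) = 0*(-4*I) - 2 = 0 - 2 = -2)
√(f(-11) + (493 + 38)) = √(-2 + (493 + 38)) = √(-2 + 531) = √529 = 23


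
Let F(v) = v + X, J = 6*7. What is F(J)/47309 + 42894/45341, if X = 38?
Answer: 2032899526/2145037369 ≈ 0.94772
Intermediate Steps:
J = 42
F(v) = 38 + v (F(v) = v + 38 = 38 + v)
F(J)/47309 + 42894/45341 = (38 + 42)/47309 + 42894/45341 = 80*(1/47309) + 42894*(1/45341) = 80/47309 + 42894/45341 = 2032899526/2145037369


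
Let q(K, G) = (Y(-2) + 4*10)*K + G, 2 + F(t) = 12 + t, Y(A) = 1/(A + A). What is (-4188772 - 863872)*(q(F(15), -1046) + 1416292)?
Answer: -7155755275399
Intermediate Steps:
Y(A) = 1/(2*A)
F(t) = 10 + t (F(t) = -2 + (12 + t) = 10 + t)
q(K, G) = G + 159*K/4 (q(K, G) = ((½)/(-2) + 4*10)*K + G = ((½)*(-½) + 40)*K + G = (-¼ + 40)*K + G = 159*K/4 + G = G + 159*K/4)
(-4188772 - 863872)*(q(F(15), -1046) + 1416292) = (-4188772 - 863872)*((-1046 + 159*(10 + 15)/4) + 1416292) = -5052644*((-1046 + (159/4)*25) + 1416292) = -5052644*((-1046 + 3975/4) + 1416292) = -5052644*(-209/4 + 1416292) = -5052644*5664959/4 = -7155755275399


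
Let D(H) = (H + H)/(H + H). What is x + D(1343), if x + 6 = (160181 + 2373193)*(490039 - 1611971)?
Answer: -2842273358573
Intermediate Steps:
D(H) = 1 (D(H) = (2*H)/((2*H)) = (2*H)*(1/(2*H)) = 1)
x = -2842273358574 (x = -6 + (160181 + 2373193)*(490039 - 1611971) = -6 + 2533374*(-1121932) = -6 - 2842273358568 = -2842273358574)
x + D(1343) = -2842273358574 + 1 = -2842273358573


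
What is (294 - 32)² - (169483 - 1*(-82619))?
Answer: -183458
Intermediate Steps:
(294 - 32)² - (169483 - 1*(-82619)) = 262² - (169483 + 82619) = 68644 - 1*252102 = 68644 - 252102 = -183458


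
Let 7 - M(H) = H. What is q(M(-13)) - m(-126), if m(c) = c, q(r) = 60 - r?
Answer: 166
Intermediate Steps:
M(H) = 7 - H
q(M(-13)) - m(-126) = (60 - (7 - 1*(-13))) - 1*(-126) = (60 - (7 + 13)) + 126 = (60 - 1*20) + 126 = (60 - 20) + 126 = 40 + 126 = 166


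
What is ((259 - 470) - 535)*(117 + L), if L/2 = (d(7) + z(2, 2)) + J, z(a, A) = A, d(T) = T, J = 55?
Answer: -182770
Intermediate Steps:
L = 128 (L = 2*((7 + 2) + 55) = 2*(9 + 55) = 2*64 = 128)
((259 - 470) - 535)*(117 + L) = ((259 - 470) - 535)*(117 + 128) = (-211 - 535)*245 = -746*245 = -182770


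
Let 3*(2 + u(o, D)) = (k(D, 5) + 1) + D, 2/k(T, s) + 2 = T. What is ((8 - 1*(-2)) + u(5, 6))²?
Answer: 441/4 ≈ 110.25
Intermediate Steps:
k(T, s) = 2/(-2 + T)
u(o, D) = -5/3 + D/3 + 2/(3*(-2 + D)) (u(o, D) = -2 + ((2/(-2 + D) + 1) + D)/3 = -2 + ((1 + 2/(-2 + D)) + D)/3 = -2 + (1 + D + 2/(-2 + D))/3 = -2 + (⅓ + D/3 + 2/(3*(-2 + D))) = -5/3 + D/3 + 2/(3*(-2 + D)))
((8 - 1*(-2)) + u(5, 6))² = ((8 - 1*(-2)) + (2 + (-5 + 6)*(-2 + 6))/(3*(-2 + 6)))² = ((8 + 2) + (⅓)*(2 + 1*4)/4)² = (10 + (⅓)*(¼)*(2 + 4))² = (10 + (⅓)*(¼)*6)² = (10 + ½)² = (21/2)² = 441/4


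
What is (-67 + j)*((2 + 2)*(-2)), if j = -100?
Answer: 1336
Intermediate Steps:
(-67 + j)*((2 + 2)*(-2)) = (-67 - 100)*((2 + 2)*(-2)) = -668*(-2) = -167*(-8) = 1336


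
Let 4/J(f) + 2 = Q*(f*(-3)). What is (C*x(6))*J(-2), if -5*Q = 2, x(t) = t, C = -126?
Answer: 7560/11 ≈ 687.27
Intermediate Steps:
Q = -2/5 (Q = -1/5*2 = -2/5 ≈ -0.40000)
J(f) = 4/(-2 + 6*f/5) (J(f) = 4/(-2 - 2*f*(-3)/5) = 4/(-2 - (-6)*f/5) = 4/(-2 + 6*f/5))
(C*x(6))*J(-2) = (-126*6)*(10/(-5 + 3*(-2))) = -7560/(-5 - 6) = -7560/(-11) = -7560*(-1)/11 = -756*(-10/11) = 7560/11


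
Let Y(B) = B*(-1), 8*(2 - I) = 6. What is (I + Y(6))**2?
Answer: 361/16 ≈ 22.563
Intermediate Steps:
I = 5/4 (I = 2 - 1/8*6 = 2 - 3/4 = 5/4 ≈ 1.2500)
Y(B) = -B
(I + Y(6))**2 = (5/4 - 1*6)**2 = (5/4 - 6)**2 = (-19/4)**2 = 361/16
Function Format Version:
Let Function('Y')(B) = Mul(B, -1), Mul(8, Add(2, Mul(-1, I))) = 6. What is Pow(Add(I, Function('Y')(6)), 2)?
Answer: Rational(361, 16) ≈ 22.563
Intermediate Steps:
I = Rational(5, 4) (I = Add(2, Mul(Rational(-1, 8), 6)) = Add(2, Rational(-3, 4)) = Rational(5, 4) ≈ 1.2500)
Function('Y')(B) = Mul(-1, B)
Pow(Add(I, Function('Y')(6)), 2) = Pow(Add(Rational(5, 4), Mul(-1, 6)), 2) = Pow(Add(Rational(5, 4), -6), 2) = Pow(Rational(-19, 4), 2) = Rational(361, 16)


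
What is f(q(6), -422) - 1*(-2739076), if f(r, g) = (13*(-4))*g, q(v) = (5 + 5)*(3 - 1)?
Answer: 2761020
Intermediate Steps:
q(v) = 20 (q(v) = 10*2 = 20)
f(r, g) = -52*g
f(q(6), -422) - 1*(-2739076) = -52*(-422) - 1*(-2739076) = 21944 + 2739076 = 2761020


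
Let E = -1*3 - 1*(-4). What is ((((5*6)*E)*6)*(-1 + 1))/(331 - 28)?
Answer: 0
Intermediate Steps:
E = 1 (E = -3 + 4 = 1)
((((5*6)*E)*6)*(-1 + 1))/(331 - 28) = ((((5*6)*1)*6)*(-1 + 1))/(331 - 28) = (((30*1)*6)*0)/303 = ((30*6)*0)*(1/303) = (180*0)*(1/303) = 0*(1/303) = 0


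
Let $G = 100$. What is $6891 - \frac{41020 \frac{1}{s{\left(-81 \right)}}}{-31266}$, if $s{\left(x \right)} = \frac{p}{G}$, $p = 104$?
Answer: $\frac{1400707414}{203229} \approx 6892.3$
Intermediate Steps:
$s{\left(x \right)} = \frac{26}{25}$ ($s{\left(x \right)} = \frac{104}{100} = 104 \cdot \frac{1}{100} = \frac{26}{25}$)
$6891 - \frac{41020 \frac{1}{s{\left(-81 \right)}}}{-31266} = 6891 - \frac{41020 \frac{1}{\frac{26}{25}}}{-31266} = 6891 - 41020 \cdot \frac{25}{26} \left(- \frac{1}{31266}\right) = 6891 - \frac{512750}{13} \left(- \frac{1}{31266}\right) = 6891 - - \frac{256375}{203229} = 6891 + \frac{256375}{203229} = \frac{1400707414}{203229}$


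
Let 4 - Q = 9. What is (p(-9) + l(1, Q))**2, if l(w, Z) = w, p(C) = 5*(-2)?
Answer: 81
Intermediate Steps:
p(C) = -10
Q = -5 (Q = 4 - 1*9 = 4 - 9 = -5)
(p(-9) + l(1, Q))**2 = (-10 + 1)**2 = (-9)**2 = 81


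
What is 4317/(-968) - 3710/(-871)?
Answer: -168827/843128 ≈ -0.20024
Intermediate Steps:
4317/(-968) - 3710/(-871) = 4317*(-1/968) - 3710*(-1/871) = -4317/968 + 3710/871 = -168827/843128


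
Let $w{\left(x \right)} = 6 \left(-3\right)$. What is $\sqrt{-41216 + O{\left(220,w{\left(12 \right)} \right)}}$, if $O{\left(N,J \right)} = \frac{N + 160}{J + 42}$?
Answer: $\frac{i \sqrt{1483206}}{6} \approx 202.98 i$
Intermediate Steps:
$w{\left(x \right)} = -18$
$O{\left(N,J \right)} = \frac{160 + N}{42 + J}$
$\sqrt{-41216 + O{\left(220,w{\left(12 \right)} \right)}} = \sqrt{-41216 + \frac{160 + 220}{42 - 18}} = \sqrt{-41216 + \frac{1}{24} \cdot 380} = \sqrt{-41216 + \frac{95}{6}} = \sqrt{- \frac{247201}{6}} = \frac{i \sqrt{1483206}}{6}$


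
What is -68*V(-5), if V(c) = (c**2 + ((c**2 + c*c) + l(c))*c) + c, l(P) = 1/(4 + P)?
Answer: 15300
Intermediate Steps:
V(c) = c + c**2 + c*(1/(4 + c) + 2*c**2) (V(c) = (c**2 + ((c**2 + c*c) + 1/(4 + c))*c) + c = (c**2 + ((c**2 + c**2) + 1/(4 + c))*c) + c = (c**2 + (2*c**2 + 1/(4 + c))*c) + c = (c**2 + (1/(4 + c) + 2*c**2)*c) + c = (c**2 + c*(1/(4 + c) + 2*c**2)) + c = c + c**2 + c*(1/(4 + c) + 2*c**2))
-68*V(-5) = -(-340)*(1 + (4 - 5)*(1 - 5 + 2*(-5)**2))/(4 - 5) = -(-340)*(1 - (1 - 5 + 2*25))/(-1) = -(-340)*(-1)*(1 - (1 - 5 + 50)) = -(-340)*(-1)*(1 - 1*46) = -(-340)*(-1)*(1 - 46) = -(-340)*(-1)*(-45) = -68*(-225) = 15300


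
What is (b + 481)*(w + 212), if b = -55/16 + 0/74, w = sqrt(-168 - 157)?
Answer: 404973/4 + 38205*I*sqrt(13)/16 ≈ 1.0124e+5 + 8609.4*I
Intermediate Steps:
w = 5*I*sqrt(13) (w = sqrt(-325) = 5*I*sqrt(13) ≈ 18.028*I)
b = -55/16 (b = -55*1/16 + 0*(1/74) = -55/16 + 0 = -55/16 ≈ -3.4375)
(b + 481)*(w + 212) = (-55/16 + 481)*(5*I*sqrt(13) + 212) = 7641*(212 + 5*I*sqrt(13))/16 = 404973/4 + 38205*I*sqrt(13)/16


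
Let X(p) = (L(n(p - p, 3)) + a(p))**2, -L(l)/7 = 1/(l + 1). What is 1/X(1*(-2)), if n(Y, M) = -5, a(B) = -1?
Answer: 16/9 ≈ 1.7778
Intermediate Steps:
L(l) = -7/(1 + l) (L(l) = -7/(l + 1) = -7/(1 + l))
X(p) = 9/16 (X(p) = (-7/(1 - 5) - 1)**2 = (-7/(-4) - 1)**2 = (-7*(-1/4) - 1)**2 = (7/4 - 1)**2 = (3/4)**2 = 9/16)
1/X(1*(-2)) = 1/(9/16) = 16/9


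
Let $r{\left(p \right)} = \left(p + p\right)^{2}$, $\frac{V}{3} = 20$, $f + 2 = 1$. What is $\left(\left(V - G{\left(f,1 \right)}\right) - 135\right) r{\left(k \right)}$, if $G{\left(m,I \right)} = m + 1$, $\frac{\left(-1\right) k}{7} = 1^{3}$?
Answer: $-14700$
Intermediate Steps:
$f = -1$ ($f = -2 + 1 = -1$)
$V = 60$ ($V = 3 \cdot 20 = 60$)
$k = -7$ ($k = - 7 \cdot 1^{3} = \left(-7\right) 1 = -7$)
$G{\left(m,I \right)} = 1 + m$
$r{\left(p \right)} = 4 p^{2}$ ($r{\left(p \right)} = \left(2 p\right)^{2} = 4 p^{2}$)
$\left(\left(V - G{\left(f,1 \right)}\right) - 135\right) r{\left(k \right)} = \left(\left(60 - \left(1 - 1\right)\right) - 135\right) 4 \left(-7\right)^{2} = \left(\left(60 - 0\right) - 135\right) 4 \cdot 49 = \left(\left(60 + 0\right) - 135\right) 196 = \left(60 - 135\right) 196 = \left(-75\right) 196 = -14700$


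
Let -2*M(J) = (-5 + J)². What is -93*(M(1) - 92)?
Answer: 9300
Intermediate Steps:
M(J) = -(-5 + J)²/2
-93*(M(1) - 92) = -93*(-(-5 + 1)²/2 - 92) = -93*(-½*(-4)² - 92) = -93*(-½*16 - 92) = -93*(-8 - 92) = -93*(-100) = 9300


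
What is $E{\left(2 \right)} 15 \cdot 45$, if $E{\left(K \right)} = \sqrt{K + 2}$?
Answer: $1350$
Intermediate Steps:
$E{\left(K \right)} = \sqrt{2 + K}$
$E{\left(2 \right)} 15 \cdot 45 = \sqrt{2 + 2} \cdot 15 \cdot 45 = \sqrt{4} \cdot 15 \cdot 45 = 2 \cdot 15 \cdot 45 = 30 \cdot 45 = 1350$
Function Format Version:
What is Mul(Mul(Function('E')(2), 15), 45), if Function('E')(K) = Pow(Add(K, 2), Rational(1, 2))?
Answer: 1350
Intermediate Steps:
Function('E')(K) = Pow(Add(2, K), Rational(1, 2))
Mul(Mul(Function('E')(2), 15), 45) = Mul(Mul(Pow(Add(2, 2), Rational(1, 2)), 15), 45) = Mul(Mul(Pow(4, Rational(1, 2)), 15), 45) = Mul(Mul(2, 15), 45) = Mul(30, 45) = 1350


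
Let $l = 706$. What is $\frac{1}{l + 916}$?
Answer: $\frac{1}{1622} \approx 0.00061652$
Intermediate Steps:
$\frac{1}{l + 916} = \frac{1}{706 + 916} = \frac{1}{1622}$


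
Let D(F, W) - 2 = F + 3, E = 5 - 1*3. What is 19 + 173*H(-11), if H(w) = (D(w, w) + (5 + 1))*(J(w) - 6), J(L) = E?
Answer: 19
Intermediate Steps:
E = 2 (E = 5 - 3 = 2)
J(L) = 2
D(F, W) = 5 + F (D(F, W) = 2 + (F + 3) = 2 + (3 + F) = 5 + F)
H(w) = -44 - 4*w (H(w) = ((5 + w) + (5 + 1))*(2 - 6) = ((5 + w) + 6)*(-4) = (11 + w)*(-4) = -44 - 4*w)
19 + 173*H(-11) = 19 + 173*(-44 - 4*(-11)) = 19 + 173*(-44 + 44) = 19 + 173*0 = 19 + 0 = 19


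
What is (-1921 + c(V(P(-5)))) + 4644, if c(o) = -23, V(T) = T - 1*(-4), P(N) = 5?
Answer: 2700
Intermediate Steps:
V(T) = 4 + T (V(T) = T + 4 = 4 + T)
(-1921 + c(V(P(-5)))) + 4644 = (-1921 - 23) + 4644 = -1944 + 4644 = 2700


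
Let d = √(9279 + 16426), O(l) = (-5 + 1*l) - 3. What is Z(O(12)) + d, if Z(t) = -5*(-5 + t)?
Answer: 5 + √25705 ≈ 165.33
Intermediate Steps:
O(l) = -8 + l (O(l) = (-5 + l) - 3 = -8 + l)
Z(t) = 25 - 5*t
d = √25705 ≈ 160.33
Z(O(12)) + d = (25 - 5*(-8 + 12)) + √25705 = (25 - 5*4) + √25705 = (25 - 20) + √25705 = 5 + √25705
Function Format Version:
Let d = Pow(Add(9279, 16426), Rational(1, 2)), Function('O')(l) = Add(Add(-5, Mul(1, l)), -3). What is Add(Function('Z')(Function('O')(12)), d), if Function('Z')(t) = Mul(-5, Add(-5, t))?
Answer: Add(5, Pow(25705, Rational(1, 2))) ≈ 165.33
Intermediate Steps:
Function('O')(l) = Add(-8, l) (Function('O')(l) = Add(Add(-5, l), -3) = Add(-8, l))
Function('Z')(t) = Add(25, Mul(-5, t))
d = Pow(25705, Rational(1, 2)) ≈ 160.33
Add(Function('Z')(Function('O')(12)), d) = Add(Add(25, Mul(-5, Add(-8, 12))), Pow(25705, Rational(1, 2))) = Add(Add(25, Mul(-5, 4)), Pow(25705, Rational(1, 2))) = Add(Add(25, -20), Pow(25705, Rational(1, 2))) = Add(5, Pow(25705, Rational(1, 2)))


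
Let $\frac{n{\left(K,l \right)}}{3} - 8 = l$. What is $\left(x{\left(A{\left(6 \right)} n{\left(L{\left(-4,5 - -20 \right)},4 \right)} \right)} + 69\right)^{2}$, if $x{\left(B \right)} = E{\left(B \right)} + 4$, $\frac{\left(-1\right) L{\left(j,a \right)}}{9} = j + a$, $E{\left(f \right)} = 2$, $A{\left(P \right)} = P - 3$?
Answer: $5625$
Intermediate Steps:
$A{\left(P \right)} = -3 + P$ ($A{\left(P \right)} = P - 3 = -3 + P$)
$L{\left(j,a \right)} = - 9 a - 9 j$ ($L{\left(j,a \right)} = - 9 \left(j + a\right) = - 9 \left(a + j\right) = - 9 a - 9 j$)
$n{\left(K,l \right)} = 24 + 3 l$
$x{\left(B \right)} = 6$ ($x{\left(B \right)} = 2 + 4 = 6$)
$\left(x{\left(A{\left(6 \right)} n{\left(L{\left(-4,5 - -20 \right)},4 \right)} \right)} + 69\right)^{2} = \left(6 + 69\right)^{2} = 75^{2} = 5625$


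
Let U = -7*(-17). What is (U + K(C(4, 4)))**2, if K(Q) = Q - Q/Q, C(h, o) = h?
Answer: 14884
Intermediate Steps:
U = 119
K(Q) = -1 + Q (K(Q) = Q - 1*1 = Q - 1 = -1 + Q)
(U + K(C(4, 4)))**2 = (119 + (-1 + 4))**2 = (119 + 3)**2 = 122**2 = 14884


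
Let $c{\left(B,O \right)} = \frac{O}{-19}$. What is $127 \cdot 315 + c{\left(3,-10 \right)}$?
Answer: $\frac{760105}{19} \approx 40006.0$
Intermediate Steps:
$c{\left(B,O \right)} = - \frac{O}{19}$ ($c{\left(B,O \right)} = O \left(- \frac{1}{19}\right) = - \frac{O}{19}$)
$127 \cdot 315 + c{\left(3,-10 \right)} = 127 \cdot 315 - - \frac{10}{19} = 40005 + \frac{10}{19} = \frac{760105}{19}$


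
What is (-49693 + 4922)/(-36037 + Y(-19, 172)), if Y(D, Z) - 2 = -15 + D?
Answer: 44771/36069 ≈ 1.2413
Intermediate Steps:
Y(D, Z) = -13 + D (Y(D, Z) = 2 + (-15 + D) = -13 + D)
(-49693 + 4922)/(-36037 + Y(-19, 172)) = (-49693 + 4922)/(-36037 + (-13 - 19)) = -44771/(-36037 - 32) = -44771/(-36069) = -44771*(-1/36069) = 44771/36069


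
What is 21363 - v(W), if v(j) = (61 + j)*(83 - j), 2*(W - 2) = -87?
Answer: 75741/4 ≈ 18935.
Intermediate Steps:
W = -83/2 (W = 2 + (½)*(-87) = 2 - 87/2 = -83/2 ≈ -41.500)
21363 - v(W) = 21363 - (5063 - (-83/2)² + 22*(-83/2)) = 21363 - (5063 - 1*6889/4 - 913) = 21363 - (5063 - 6889/4 - 913) = 21363 - 1*9711/4 = 21363 - 9711/4 = 75741/4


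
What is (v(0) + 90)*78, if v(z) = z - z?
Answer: 7020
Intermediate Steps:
v(z) = 0
(v(0) + 90)*78 = (0 + 90)*78 = 90*78 = 7020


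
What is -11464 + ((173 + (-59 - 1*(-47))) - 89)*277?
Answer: 8480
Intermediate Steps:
-11464 + ((173 + (-59 - 1*(-47))) - 89)*277 = -11464 + ((173 + (-59 + 47)) - 89)*277 = -11464 + ((173 - 12) - 89)*277 = -11464 + (161 - 89)*277 = -11464 + 72*277 = -11464 + 19944 = 8480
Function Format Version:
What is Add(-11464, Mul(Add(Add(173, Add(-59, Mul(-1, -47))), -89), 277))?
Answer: 8480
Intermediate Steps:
Add(-11464, Mul(Add(Add(173, Add(-59, Mul(-1, -47))), -89), 277)) = Add(-11464, Mul(Add(Add(173, Add(-59, 47)), -89), 277)) = Add(-11464, Mul(Add(Add(173, -12), -89), 277)) = Add(-11464, Mul(Add(161, -89), 277)) = Add(-11464, Mul(72, 277)) = Add(-11464, 19944) = 8480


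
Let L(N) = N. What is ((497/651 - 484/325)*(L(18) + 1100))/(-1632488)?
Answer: 943291/1897767300 ≈ 0.00049705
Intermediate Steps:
((497/651 - 484/325)*(L(18) + 1100))/(-1632488) = ((497/651 - 484/325)*(18 + 1100))/(-1632488) = ((497*(1/651) - 484*1/325)*1118)*(-1/1632488) = ((71/93 - 484/325)*1118)*(-1/1632488) = -21937/30225*1118*(-1/1632488) = -1886582/2325*(-1/1632488) = 943291/1897767300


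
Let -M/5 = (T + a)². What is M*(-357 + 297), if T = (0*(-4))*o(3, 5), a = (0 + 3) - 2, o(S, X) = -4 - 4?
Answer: 300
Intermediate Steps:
o(S, X) = -8
a = 1 (a = 3 - 2 = 1)
T = 0 (T = (0*(-4))*(-8) = 0*(-8) = 0)
M = -5 (M = -5*(0 + 1)² = -5*1² = -5*1 = -5)
M*(-357 + 297) = -5*(-357 + 297) = -5*(-60) = 300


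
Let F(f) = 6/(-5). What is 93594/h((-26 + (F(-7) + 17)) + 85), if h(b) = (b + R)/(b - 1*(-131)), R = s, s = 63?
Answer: 96308226/689 ≈ 1.3978e+5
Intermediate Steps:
R = 63
F(f) = -6/5 (F(f) = 6*(-1/5) = -6/5)
h(b) = (63 + b)/(131 + b) (h(b) = (b + 63)/(b - 1*(-131)) = (63 + b)/(b + 131) = (63 + b)/(131 + b))
93594/h((-26 + (F(-7) + 17)) + 85) = 93594/(((63 + ((-26 + (-6/5 + 17)) + 85))/(131 + ((-26 + (-6/5 + 17)) + 85)))) = 93594/(((63 + ((-26 + 79/5) + 85))/(131 + ((-26 + 79/5) + 85)))) = 93594/(((63 + (-51/5 + 85))/(131 + (-51/5 + 85)))) = 93594/(((63 + 374/5)/(131 + 374/5))) = 93594/(((689/5)/(1029/5))) = 93594/(((5/1029)*(689/5))) = 93594/(689/1029) = 93594*(1029/689) = 96308226/689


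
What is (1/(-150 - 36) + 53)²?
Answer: 97160449/34596 ≈ 2808.4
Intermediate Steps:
(1/(-150 - 36) + 53)² = (1/(-186) + 53)² = (-1/186 + 53)² = (9857/186)² = 97160449/34596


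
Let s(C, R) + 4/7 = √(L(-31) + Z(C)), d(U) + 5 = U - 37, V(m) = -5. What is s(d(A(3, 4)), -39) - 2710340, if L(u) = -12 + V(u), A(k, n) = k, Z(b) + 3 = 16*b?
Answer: -18972384/7 + 2*I*√161 ≈ -2.7103e+6 + 25.377*I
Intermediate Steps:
Z(b) = -3 + 16*b
d(U) = -42 + U (d(U) = -5 + (U - 37) = -5 + (-37 + U) = -42 + U)
L(u) = -17 (L(u) = -12 - 5 = -17)
s(C, R) = -4/7 + √(-20 + 16*C) (s(C, R) = -4/7 + √(-17 + (-3 + 16*C)) = -4/7 + √(-20 + 16*C))
s(d(A(3, 4)), -39) - 2710340 = (-4/7 + 2*√(-5 + 4*(-42 + 3))) - 2710340 = (-4/7 + 2*√(-5 + 4*(-39))) - 2710340 = (-4/7 + 2*√(-5 - 156)) - 2710340 = (-4/7 + 2*√(-161)) - 2710340 = (-4/7 + 2*(I*√161)) - 2710340 = (-4/7 + 2*I*√161) - 2710340 = -18972384/7 + 2*I*√161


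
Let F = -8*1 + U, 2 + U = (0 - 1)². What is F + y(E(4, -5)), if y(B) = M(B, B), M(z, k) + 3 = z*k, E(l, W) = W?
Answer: 13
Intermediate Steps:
U = -1 (U = -2 + (0 - 1)² = -2 + (-1)² = -2 + 1 = -1)
F = -9 (F = -8*1 - 1 = -8 - 1 = -9)
M(z, k) = -3 + k*z (M(z, k) = -3 + z*k = -3 + k*z)
y(B) = -3 + B² (y(B) = -3 + B*B = -3 + B²)
F + y(E(4, -5)) = -9 + (-3 + (-5)²) = -9 + (-3 + 25) = -9 + 22 = 13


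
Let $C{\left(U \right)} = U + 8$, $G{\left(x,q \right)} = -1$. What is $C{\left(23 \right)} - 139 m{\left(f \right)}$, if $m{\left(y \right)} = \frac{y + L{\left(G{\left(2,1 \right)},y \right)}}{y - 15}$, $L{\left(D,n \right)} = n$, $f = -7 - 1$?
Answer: $- \frac{1511}{23} \approx -65.696$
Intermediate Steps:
$f = -8$
$C{\left(U \right)} = 8 + U$
$m{\left(y \right)} = \frac{2 y}{-15 + y}$ ($m{\left(y \right)} = \frac{y + y}{y - 15} = \frac{2 y}{-15 + y}$)
$C{\left(23 \right)} - 139 m{\left(f \right)} = \left(8 + 23\right) - 139 \cdot 2 \left(-8\right) \frac{1}{-15 - 8} = 31 - 139 \cdot 2 \left(-8\right) \frac{1}{-23} = 31 - 139 \cdot 2 \left(-8\right) \left(- \frac{1}{23}\right) = 31 - \frac{2224}{23} = - \frac{1511}{23}$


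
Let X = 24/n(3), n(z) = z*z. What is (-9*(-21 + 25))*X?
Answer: -96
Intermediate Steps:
n(z) = z²
X = 8/3 (X = 24/(3²) = 24/9 = 24*(⅑) = 8/3 ≈ 2.6667)
(-9*(-21 + 25))*X = -9*(-21 + 25)*(8/3) = -9*4*(8/3) = -36*8/3 = -96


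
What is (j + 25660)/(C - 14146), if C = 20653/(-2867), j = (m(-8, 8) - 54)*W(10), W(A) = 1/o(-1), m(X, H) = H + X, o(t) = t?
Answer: -73722038/40577235 ≈ -1.8168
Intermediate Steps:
W(A) = -1 (W(A) = 1/(-1) = -1)
j = 54 (j = ((8 - 8) - 54)*(-1) = (0 - 54)*(-1) = -54*(-1) = 54)
C = -20653/2867 (C = 20653*(-1/2867) = -20653/2867 ≈ -7.2037)
(j + 25660)/(C - 14146) = (54 + 25660)/(-20653/2867 - 14146) = 25714/(-40577235/2867) = 25714*(-2867/40577235) = -73722038/40577235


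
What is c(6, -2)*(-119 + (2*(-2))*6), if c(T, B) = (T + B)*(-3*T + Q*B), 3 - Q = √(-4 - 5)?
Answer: 13728 - 3432*I ≈ 13728.0 - 3432.0*I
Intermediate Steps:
Q = 3 - 3*I (Q = 3 - √(-4 - 5) = 3 - √(-9) = 3 - 3*I ≈ 3.0 - 3.0*I)
c(T, B) = (B + T)*(-3*T + B*(3 - 3*I)) (c(T, B) = (T + B)*(-3*T + (3 - 3*I)*B) = (B + T)*(-3*T + B*(3 - 3*I)))
c(6, -2)*(-119 + (2*(-2))*6) = (-3*6² + 3*(-2)²*(1 - I) - 3*I*(-2)*6)*(-119 + (2*(-2))*6) = (-3*36 + 3*4*(1 - I) + 36*I)*(-119 - 4*6) = (-108 + (12 - 12*I) + 36*I)*(-119 - 24) = (-96 + 24*I)*(-143) = 13728 - 3432*I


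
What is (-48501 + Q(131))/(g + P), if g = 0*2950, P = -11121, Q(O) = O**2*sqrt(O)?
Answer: 16167/3707 - 17161*sqrt(131)/11121 ≈ -13.301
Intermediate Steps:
Q(O) = O**(5/2)
g = 0
(-48501 + Q(131))/(g + P) = (-48501 + 131**(5/2))/(0 - 11121) = (-48501 + 17161*sqrt(131))/(-11121) = (-48501 + 17161*sqrt(131))*(-1/11121) = 16167/3707 - 17161*sqrt(131)/11121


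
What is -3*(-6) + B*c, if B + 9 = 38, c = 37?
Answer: 1091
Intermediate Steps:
B = 29 (B = -9 + 38 = 29)
-3*(-6) + B*c = -3*(-6) + 29*37 = 18 + 1073 = 1091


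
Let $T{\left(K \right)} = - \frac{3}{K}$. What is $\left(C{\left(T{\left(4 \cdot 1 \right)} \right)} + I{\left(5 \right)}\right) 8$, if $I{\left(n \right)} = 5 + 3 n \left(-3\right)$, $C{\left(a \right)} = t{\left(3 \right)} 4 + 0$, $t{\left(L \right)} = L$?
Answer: $-224$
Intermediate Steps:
$C{\left(a \right)} = 12$ ($C{\left(a \right)} = 3 \cdot 4 + 0 = 12 + 0 = 12$)
$I{\left(n \right)} = 5 - 9 n$
$\left(C{\left(T{\left(4 \cdot 1 \right)} \right)} + I{\left(5 \right)}\right) 8 = \left(12 + \left(5 - 45\right)\right) 8 = \left(12 - 40\right) 8 = \left(-28\right) 8 = -224$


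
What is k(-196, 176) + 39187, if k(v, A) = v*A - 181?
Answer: 4510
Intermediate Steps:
k(v, A) = -181 + A*v (k(v, A) = A*v - 181 = -181 + A*v)
k(-196, 176) + 39187 = (-181 + 176*(-196)) + 39187 = (-181 - 34496) + 39187 = -34677 + 39187 = 4510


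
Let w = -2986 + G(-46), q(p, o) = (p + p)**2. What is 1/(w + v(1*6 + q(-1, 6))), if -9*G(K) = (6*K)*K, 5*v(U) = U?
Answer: -3/13184 ≈ -0.00022755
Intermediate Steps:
q(p, o) = 4*p**2 (q(p, o) = (2*p)**2 = 4*p**2)
v(U) = U/5
G(K) = -2*K**2/3 (G(K) = -6*K*K/9 = -2*K**2/3)
w = -13190/3 (w = -2986 - 2/3*(-46)**2 = -2986 - 2/3*2116 = -2986 - 4232/3 = -13190/3 ≈ -4396.7)
1/(w + v(1*6 + q(-1, 6))) = 1/(-13190/3 + (1*6 + 4*(-1)**2)/5) = 1/(-13190/3 + (6 + 4*1)/5) = 1/(-13190/3 + (6 + 4)/5) = 1/(-13190/3 + (1/5)*10) = 1/(-13190/3 + 2) = 1/(-13184/3) = -3/13184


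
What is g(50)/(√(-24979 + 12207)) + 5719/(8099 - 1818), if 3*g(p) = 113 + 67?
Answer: 5719/6281 - 30*I*√3193/3193 ≈ 0.91052 - 0.53091*I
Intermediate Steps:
g(p) = 60 (g(p) = (113 + 67)/3 = (⅓)*180 = 60)
g(50)/(√(-24979 + 12207)) + 5719/(8099 - 1818) = 60/(√(-24979 + 12207)) + 5719/(8099 - 1818) = 60/(√(-12772)) + 5719/6281 = 60/((2*I*√3193)) + 5719*(1/6281) = 60*(-I*√3193/6386) + 5719/6281 = -30*I*√3193/3193 + 5719/6281 = 5719/6281 - 30*I*√3193/3193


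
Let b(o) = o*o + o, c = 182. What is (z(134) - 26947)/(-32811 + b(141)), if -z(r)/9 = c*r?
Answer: 246439/12789 ≈ 19.270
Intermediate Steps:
b(o) = o + o**2 (b(o) = o**2 + o = o + o**2)
z(r) = -1638*r
(z(134) - 26947)/(-32811 + b(141)) = (-1638*134 - 26947)/(-32811 + 141*(1 + 141)) = (-219492 - 26947)/(-32811 + 141*142) = -246439/(-32811 + 20022) = -246439/(-12789) = -246439*(-1/12789) = 246439/12789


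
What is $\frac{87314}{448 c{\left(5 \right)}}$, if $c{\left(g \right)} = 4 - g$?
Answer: $- \frac{43657}{224} \approx -194.9$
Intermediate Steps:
$\frac{87314}{448 c{\left(5 \right)}} = \frac{87314}{448 \left(4 - 5\right)} = \frac{87314}{448 \left(-1\right)} = \frac{87314}{-448} = 87314 \left(- \frac{1}{448}\right) = - \frac{43657}{224}$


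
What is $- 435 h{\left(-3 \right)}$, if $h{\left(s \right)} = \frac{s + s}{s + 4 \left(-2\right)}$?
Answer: $- \frac{2610}{11} \approx -237.27$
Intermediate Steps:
$h{\left(s \right)} = \frac{2 s}{-8 + s}$ ($h{\left(s \right)} = \frac{2 s}{s - 8} = \frac{2 s}{-8 + s}$)
$- 435 h{\left(-3 \right)} = - 435 \cdot 2 \left(-3\right) \frac{1}{-8 - 3} = - 435 \cdot 2 \left(-3\right) \frac{1}{-11} = - 435 \cdot 2 \left(-3\right) \left(- \frac{1}{11}\right) = \left(-435\right) \frac{6}{11} = - \frac{2610}{11}$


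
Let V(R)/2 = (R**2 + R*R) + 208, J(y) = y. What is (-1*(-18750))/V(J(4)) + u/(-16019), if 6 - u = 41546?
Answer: 10676515/256304 ≈ 41.656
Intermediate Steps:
u = -41540 (u = 6 - 1*41546 = 6 - 41546 = -41540)
V(R) = 416 + 4*R**2 (V(R) = 2*((R**2 + R*R) + 208) = 2*((R**2 + R**2) + 208) = 2*(2*R**2 + 208) = 2*(208 + 2*R**2) = 416 + 4*R**2)
(-1*(-18750))/V(J(4)) + u/(-16019) = (-1*(-18750))/(416 + 4*4**2) - 41540/(-16019) = 18750/(416 + 4*16) - 41540*(-1/16019) = 18750/(416 + 64) + 41540/16019 = 18750/480 + 41540/16019 = 18750*(1/480) + 41540/16019 = 625/16 + 41540/16019 = 10676515/256304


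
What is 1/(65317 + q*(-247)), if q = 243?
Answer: 1/5296 ≈ 0.00018882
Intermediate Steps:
1/(65317 + q*(-247)) = 1/(65317 + 243*(-247)) = 1/(65317 - 60021) = 1/5296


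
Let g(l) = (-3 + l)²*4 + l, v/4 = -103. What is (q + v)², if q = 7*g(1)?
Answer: 85849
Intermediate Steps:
v = -412 (v = 4*(-103) = -412)
g(l) = l + 4*(-3 + l)² (g(l) = 4*(-3 + l)² + l = l + 4*(-3 + l)²)
q = 119 (q = 7*(1 + 4*(-3 + 1)²) = 7*(1 + 4*(-2)²) = 7*(1 + 4*4) = 7*(1 + 16) = 7*17 = 119)
(q + v)² = (119 - 412)² = (-293)² = 85849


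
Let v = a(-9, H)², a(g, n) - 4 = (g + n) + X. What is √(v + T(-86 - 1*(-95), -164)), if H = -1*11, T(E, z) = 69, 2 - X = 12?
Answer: √745 ≈ 27.295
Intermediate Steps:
X = -10 (X = 2 - 1*12 = 2 - 12 = -10)
H = -11
a(g, n) = -6 + g + n (a(g, n) = 4 + ((g + n) - 10) = 4 + (-10 + g + n) = -6 + g + n)
v = 676 (v = (-6 - 9 - 11)² = (-26)² = 676)
√(v + T(-86 - 1*(-95), -164)) = √(676 + 69) = √745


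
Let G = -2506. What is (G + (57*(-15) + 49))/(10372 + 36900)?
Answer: -414/5909 ≈ -0.070063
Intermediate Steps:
(G + (57*(-15) + 49))/(10372 + 36900) = (-2506 + (57*(-15) + 49))/(10372 + 36900) = (-2506 + (-855 + 49))/47272 = (-2506 - 806)*(1/47272) = -3312*1/47272 = -414/5909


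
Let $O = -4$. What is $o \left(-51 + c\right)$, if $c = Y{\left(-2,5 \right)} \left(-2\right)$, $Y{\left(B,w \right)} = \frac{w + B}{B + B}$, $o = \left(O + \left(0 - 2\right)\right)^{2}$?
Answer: $-1782$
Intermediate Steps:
$o = 36$ ($o = \left(-4 + \left(0 - 2\right)\right)^{2} = \left(-4 - 2\right)^{2} = \left(-6\right)^{2} = 36$)
$Y{\left(B,w \right)} = \frac{B + w}{2 B}$
$c = \frac{3}{2}$ ($c = \frac{-2 + 5}{2 \left(-2\right)} \left(-2\right) = \frac{1}{2} \left(- \frac{1}{2}\right) 3 \left(-2\right) = \left(- \frac{3}{4}\right) \left(-2\right) = \frac{3}{2} \approx 1.5$)
$o \left(-51 + c\right) = 36 \left(-51 + \frac{3}{2}\right) = 36 \left(- \frac{99}{2}\right) = -1782$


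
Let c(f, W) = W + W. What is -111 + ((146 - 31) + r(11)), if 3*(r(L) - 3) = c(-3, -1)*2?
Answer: 17/3 ≈ 5.6667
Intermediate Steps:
c(f, W) = 2*W
r(L) = 5/3 (r(L) = 3 + ((2*(-1))*2)/3 = 3 + (-2*2)/3 = 3 + (⅓)*(-4) = 3 - 4/3 = 5/3)
-111 + ((146 - 31) + r(11)) = -111 + ((146 - 31) + 5/3) = -111 + (115 + 5/3) = -111 + 350/3 = 17/3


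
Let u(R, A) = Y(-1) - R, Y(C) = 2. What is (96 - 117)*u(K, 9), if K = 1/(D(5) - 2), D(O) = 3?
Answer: -21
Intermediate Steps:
K = 1 (K = 1/(3 - 2) = 1/1 = 1)
u(R, A) = 2 - R
(96 - 117)*u(K, 9) = (96 - 117)*(2 - 1*1) = -21*(2 - 1) = -21*1 = -21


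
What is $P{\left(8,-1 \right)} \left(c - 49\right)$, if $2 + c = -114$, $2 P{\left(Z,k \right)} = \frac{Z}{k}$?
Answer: $660$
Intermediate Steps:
$P{\left(Z,k \right)} = \frac{Z}{2 k}$ ($P{\left(Z,k \right)} = \frac{Z \frac{1}{k}}{2} = \frac{Z}{2 k}$)
$c = -116$ ($c = -2 - 114 = -116$)
$P{\left(8,-1 \right)} \left(c - 49\right) = \frac{1}{2} \cdot 8 \frac{1}{-1} \left(-116 - 49\right) = \frac{1}{2} \cdot 8 \left(-1\right) \left(-165\right) = \left(-4\right) \left(-165\right) = 660$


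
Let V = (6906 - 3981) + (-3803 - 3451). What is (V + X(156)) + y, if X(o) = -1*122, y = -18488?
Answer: -22939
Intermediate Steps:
X(o) = -122
V = -4329 (V = 2925 - 7254 = -4329)
(V + X(156)) + y = (-4329 - 122) - 18488 = -4451 - 18488 = -22939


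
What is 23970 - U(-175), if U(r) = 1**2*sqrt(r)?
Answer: 23970 - 5*I*sqrt(7) ≈ 23970.0 - 13.229*I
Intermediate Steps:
U(r) = sqrt(r) (U(r) = 1*sqrt(r) = sqrt(r))
23970 - U(-175) = 23970 - sqrt(-175) = 23970 - 5*I*sqrt(7)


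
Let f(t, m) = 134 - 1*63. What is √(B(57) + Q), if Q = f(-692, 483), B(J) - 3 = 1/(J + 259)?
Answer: √1847415/158 ≈ 8.6025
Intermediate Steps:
B(J) = 3 + 1/(259 + J) (B(J) = 3 + 1/(J + 259) = 3 + 1/(259 + J))
f(t, m) = 71 (f(t, m) = 134 - 63 = 71)
Q = 71
√(B(57) + Q) = √((778 + 3*57)/(259 + 57) + 71) = √((778 + 171)/316 + 71) = √((1/316)*949 + 71) = √(949/316 + 71) = √(23385/316) = √1847415/158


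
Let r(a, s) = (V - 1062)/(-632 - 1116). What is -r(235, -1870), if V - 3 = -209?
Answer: -317/437 ≈ -0.72540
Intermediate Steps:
V = -206 (V = 3 - 209 = -206)
r(a, s) = 317/437 (r(a, s) = (-206 - 1062)/(-632 - 1116) = -1268/(-1748) = -1268*(-1/1748) = 317/437)
-r(235, -1870) = -1*317/437 = -317/437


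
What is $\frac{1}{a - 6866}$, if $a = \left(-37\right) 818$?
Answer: $- \frac{1}{37132} \approx -2.6931 \cdot 10^{-5}$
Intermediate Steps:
$a = -30266$
$\frac{1}{a - 6866} = \frac{1}{-30266 - 6866} = \frac{1}{-37132} = - \frac{1}{37132}$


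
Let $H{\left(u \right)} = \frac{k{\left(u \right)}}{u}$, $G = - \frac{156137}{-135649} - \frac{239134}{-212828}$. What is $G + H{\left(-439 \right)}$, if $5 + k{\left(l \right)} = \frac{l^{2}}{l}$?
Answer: $\frac{2974768519189}{905277747022} \approx 3.286$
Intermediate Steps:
$k{\left(l \right)} = -5 + l$ ($k{\left(l \right)} = -5 + \frac{l^{2}}{l} = -5 + l$)
$G = \frac{4690615243}{2062136098}$ ($G = \left(-156137\right) \left(- \frac{1}{135649}\right) - - \frac{17081}{15202} = \frac{156137}{135649} + \frac{17081}{15202} = \frac{4690615243}{2062136098} \approx 2.2746$)
$H{\left(u \right)} = \frac{-5 + u}{u}$
$G + H{\left(-439 \right)} = \frac{4690615243}{2062136098} + \frac{-5 - 439}{-439} = \frac{4690615243}{2062136098} - - \frac{444}{439} = \frac{4690615243}{2062136098} + \frac{444}{439} = \frac{2974768519189}{905277747022}$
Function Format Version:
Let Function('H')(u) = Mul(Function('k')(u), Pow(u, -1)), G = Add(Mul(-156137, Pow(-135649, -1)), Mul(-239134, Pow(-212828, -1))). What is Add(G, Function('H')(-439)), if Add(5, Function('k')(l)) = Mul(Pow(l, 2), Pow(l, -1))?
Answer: Rational(2974768519189, 905277747022) ≈ 3.2860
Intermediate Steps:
Function('k')(l) = Add(-5, l) (Function('k')(l) = Add(-5, Mul(Pow(l, 2), Pow(l, -1))) = Add(-5, l))
G = Rational(4690615243, 2062136098) (G = Add(Mul(-156137, Rational(-1, 135649)), Mul(-239134, Rational(-1, 212828))) = Add(Rational(156137, 135649), Rational(17081, 15202)) = Rational(4690615243, 2062136098) ≈ 2.2746)
Function('H')(u) = Mul(Pow(u, -1), Add(-5, u)) (Function('H')(u) = Mul(Add(-5, u), Pow(u, -1)) = Mul(Pow(u, -1), Add(-5, u)))
Add(G, Function('H')(-439)) = Add(Rational(4690615243, 2062136098), Mul(Pow(-439, -1), Add(-5, -439))) = Add(Rational(4690615243, 2062136098), Mul(Rational(-1, 439), -444)) = Add(Rational(4690615243, 2062136098), Rational(444, 439)) = Rational(2974768519189, 905277747022)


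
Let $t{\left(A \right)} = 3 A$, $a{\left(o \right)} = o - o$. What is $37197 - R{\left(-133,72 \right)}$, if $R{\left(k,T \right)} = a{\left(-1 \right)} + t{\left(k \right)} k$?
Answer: $-15870$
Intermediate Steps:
$a{\left(o \right)} = 0$
$R{\left(k,T \right)} = 3 k^{2}$ ($R{\left(k,T \right)} = 0 + 3 k k = 0 + 3 k^{2} = 3 k^{2}$)
$37197 - R{\left(-133,72 \right)} = 37197 - 3 \left(-133\right)^{2} = 37197 - 3 \cdot 17689 = 37197 - 53067 = -15870$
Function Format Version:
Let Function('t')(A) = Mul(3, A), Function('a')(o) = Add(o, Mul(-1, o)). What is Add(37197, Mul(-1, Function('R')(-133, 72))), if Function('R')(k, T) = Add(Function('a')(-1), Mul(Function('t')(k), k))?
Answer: -15870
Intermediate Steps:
Function('a')(o) = 0
Function('R')(k, T) = Mul(3, Pow(k, 2)) (Function('R')(k, T) = Add(0, Mul(Mul(3, k), k)) = Add(0, Mul(3, Pow(k, 2))) = Mul(3, Pow(k, 2)))
Add(37197, Mul(-1, Function('R')(-133, 72))) = Add(37197, Mul(-1, Mul(3, Pow(-133, 2)))) = Add(37197, Mul(-1, Mul(3, 17689))) = Add(37197, Mul(-1, 53067)) = Add(37197, -53067) = -15870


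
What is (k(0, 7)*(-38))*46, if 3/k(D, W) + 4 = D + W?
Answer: -1748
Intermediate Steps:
k(D, W) = 3/(-4 + D + W) (k(D, W) = 3/(-4 + (D + W)) = 3/(-4 + D + W))
(k(0, 7)*(-38))*46 = ((3/(-4 + 0 + 7))*(-38))*46 = ((3/3)*(-38))*46 = ((3*(1/3))*(-38))*46 = (1*(-38))*46 = -38*46 = -1748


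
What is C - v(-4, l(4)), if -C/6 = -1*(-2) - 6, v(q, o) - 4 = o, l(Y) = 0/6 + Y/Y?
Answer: 19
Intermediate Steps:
l(Y) = 1 (l(Y) = 0*(1/6) + 1 = 0 + 1 = 1)
v(q, o) = 4 + o
C = 24 (C = -6*(-1*(-2) - 6) = -6*(2 - 6) = -6*(-4) = 24)
C - v(-4, l(4)) = 24 - (4 + 1) = 24 - 1*5 = 24 - 5 = 19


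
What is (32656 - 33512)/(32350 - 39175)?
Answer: 856/6825 ≈ 0.12542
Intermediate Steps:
(32656 - 33512)/(32350 - 39175) = -856/(-6825) = -856*(-1/6825) = 856/6825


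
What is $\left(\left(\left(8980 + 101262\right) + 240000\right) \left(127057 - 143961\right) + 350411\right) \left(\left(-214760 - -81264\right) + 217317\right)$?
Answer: $-496232084864097$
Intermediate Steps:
$\left(\left(\left(8980 + 101262\right) + 240000\right) \left(127057 - 143961\right) + 350411\right) \left(\left(-214760 - -81264\right) + 217317\right) = \left(\left(110242 + 240000\right) \left(-16904\right) + 350411\right) \left(\left(-214760 + 81264\right) + 217317\right) = \left(350242 \left(-16904\right) + 350411\right) \left(-133496 + 217317\right) = \left(-5920490768 + 350411\right) 83821 = \left(-5920140357\right) 83821 = -496232084864097$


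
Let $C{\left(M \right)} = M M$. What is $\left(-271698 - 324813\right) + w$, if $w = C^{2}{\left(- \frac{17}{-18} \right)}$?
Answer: $- \frac{62619255215}{104976} \approx -5.9651 \cdot 10^{5}$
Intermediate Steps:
$C{\left(M \right)} = M^{2}$
$w = \frac{83521}{104976}$ ($w = \left(\left(- \frac{17}{-18}\right)^{2}\right)^{2} = \left(\left(\left(-17\right) \left(- \frac{1}{18}\right)\right)^{2}\right)^{2} = \left(\left(\frac{17}{18}\right)^{2}\right)^{2} = \left(\frac{289}{324}\right)^{2} = \frac{83521}{104976} \approx 0.79562$)
$\left(-271698 - 324813\right) + w = \left(-271698 - 324813\right) + \frac{83521}{104976} = -596511 + \frac{83521}{104976} = - \frac{62619255215}{104976}$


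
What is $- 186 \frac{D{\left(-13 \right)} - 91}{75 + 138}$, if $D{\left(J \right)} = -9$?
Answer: $\frac{6200}{71} \approx 87.324$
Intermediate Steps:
$- 186 \frac{D{\left(-13 \right)} - 91}{75 + 138} = - 186 \frac{-9 - 91}{75 + 138} = - 186 \left(- \frac{100}{213}\right) = - 186 \left(\left(-100\right) \frac{1}{213}\right) = \left(-186\right) \left(- \frac{100}{213}\right) = \frac{6200}{71}$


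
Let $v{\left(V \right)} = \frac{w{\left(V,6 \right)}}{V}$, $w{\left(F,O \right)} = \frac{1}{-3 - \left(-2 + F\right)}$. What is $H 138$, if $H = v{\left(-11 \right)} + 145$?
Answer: $\frac{1100481}{55} \approx 20009.0$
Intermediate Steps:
$w{\left(F,O \right)} = \frac{1}{-1 - F}$
$v{\left(V \right)} = - \frac{1}{V \left(1 + V\right)}$ ($v{\left(V \right)} = \frac{\left(-1\right) \frac{1}{1 + V}}{V} = - \frac{1}{V \left(1 + V\right)}$)
$H = \frac{15949}{110}$ ($H = - \frac{1}{\left(-11\right) \left(1 - 11\right)} + 145 = \left(-1\right) \left(- \frac{1}{11}\right) \frac{1}{-10} + 145 = \left(-1\right) \left(- \frac{1}{11}\right) \left(- \frac{1}{10}\right) + 145 = - \frac{1}{110} + 145 = \frac{15949}{110} \approx 144.99$)
$H 138 = \frac{15949}{110} \cdot 138 = \frac{1100481}{55}$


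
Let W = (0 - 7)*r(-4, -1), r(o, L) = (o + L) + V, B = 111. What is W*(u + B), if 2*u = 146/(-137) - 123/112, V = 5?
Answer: 0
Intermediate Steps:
r(o, L) = 5 + L + o (r(o, L) = (o + L) + 5 = (L + o) + 5 = 5 + L + o)
u = -33203/30688 (u = (146/(-137) - 123/112)/2 = (146*(-1/137) - 123*1/112)/2 = (-146/137 - 123/112)/2 = (½)*(-33203/15344) = -33203/30688 ≈ -1.0820)
W = 0 (W = (0 - 7)*(5 - 1 - 4) = -7*0 = 0)
W*(u + B) = 0*(-33203/30688 + 111) = 0*(3373165/30688) = 0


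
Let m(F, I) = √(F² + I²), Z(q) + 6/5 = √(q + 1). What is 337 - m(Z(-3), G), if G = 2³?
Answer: 337 - √(1586 - 60*I*√2)/5 ≈ 329.03 + 0.21299*I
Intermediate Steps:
G = 8
Z(q) = -6/5 + √(1 + q) (Z(q) = -6/5 + √(q + 1) = -6/5 + √(1 + q))
337 - m(Z(-3), G) = 337 - √((-6/5 + √(1 - 3))² + 8²) = 337 - √((-6/5 + √(-2))² + 64) = 337 - √((-6/5 + I*√2)² + 64) = 337 - √(64 + (-6/5 + I*√2)²)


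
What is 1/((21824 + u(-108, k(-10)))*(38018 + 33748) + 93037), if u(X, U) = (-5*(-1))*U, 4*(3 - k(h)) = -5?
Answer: 2/3135678497 ≈ 6.3782e-10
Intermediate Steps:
k(h) = 17/4 (k(h) = 3 - ¼*(-5) = 3 + 5/4 = 17/4)
u(X, U) = 5*U
1/((21824 + u(-108, k(-10)))*(38018 + 33748) + 93037) = 1/((21824 + 5*(17/4))*(38018 + 33748) + 93037) = 1/((21824 + 85/4)*71766 + 93037) = 1/((87381/4)*71766 + 93037) = 1/(3135492423/2 + 93037) = 1/(3135678497/2) = 2/3135678497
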